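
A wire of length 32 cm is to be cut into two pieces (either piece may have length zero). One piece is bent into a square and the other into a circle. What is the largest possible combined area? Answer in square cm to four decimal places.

Let x be the length used for the square. Square side x/4; circle radius (32−x)/(2π).
A(x) = (x/4)² + π·((32−x)/(2π))² = x²/16 + (32−x)²/(4π) for 0 ≤ x ≤ 32. A'(x) = x/8 − (32−x)/(2π) = 0 gives x = 4·32/(π+4) ≈ 17.9232.
A'' > 0, so the interior critical point is a minimum; the maximum is at an endpoint. A(0) = 81.4873 and A(32) = 64.0000, so the largest area is 81.4873.

81.4873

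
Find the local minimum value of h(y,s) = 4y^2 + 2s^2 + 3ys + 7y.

-98/23

∂h/∂y = 8y + 3s + 7 = 0 and ∂h/∂s = 3y + 4s = 0, so (y, s) = (-28/23, 21/23).
The Hessian has h_{yy} = 8, h_{ss} = 4, h_{ys} = 3, giving D = 23 > 0 with h_{yy} > 0, so the point is a local minimum.
h(-28/23, 21/23) = -98/23.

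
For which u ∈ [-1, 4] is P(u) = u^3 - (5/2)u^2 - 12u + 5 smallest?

Differentiating, P'(u) = 3u^2 - 5u - 12; whose only zero in [-1, 4] is u = 3.
Candidates: P(-1) = 27/2,  P(3) = -53/2,  P(4) = -19.
The minimum over the interval is -53/2, attained at u = 3.

3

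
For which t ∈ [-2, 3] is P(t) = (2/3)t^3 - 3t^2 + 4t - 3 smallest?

-2

The derivative is 2t^2 - 6t + 4, which vanishes at t = 1 and t = 2.
Compare values at every candidate in [-2, 3]: P(-2) = -85/3,  P(1) = -4/3,  P(2) = -5/3,  P(3) = 0.
The minimum over the interval is -85/3, attained at t = -2.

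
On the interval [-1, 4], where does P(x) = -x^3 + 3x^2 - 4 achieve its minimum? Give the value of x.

4

Differentiating, P'(x) = -3x^2 + 6x; which vanishes at x = 0 and x = 2.
Evaluating at the critical points and endpoints: P(-1) = 0, P(0) = -4, P(2) = 0, P(4) = -20.
The minimum over the interval is -20, attained at x = 4.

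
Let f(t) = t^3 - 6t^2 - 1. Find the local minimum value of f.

f'(t) = 3t^2 - 12t. Setting f'(t) = 0 gives t ∈ {0, 4}.
Second-derivative test with f''(t) = 6t - 12: f''(0) = -12 < 0 ⇒ local maximum; f''(4) = 12 > 0 ⇒ local minimum.
The local minimum is f(4) = -33.

-33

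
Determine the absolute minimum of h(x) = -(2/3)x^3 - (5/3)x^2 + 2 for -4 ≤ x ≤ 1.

-1/3

The derivative is -2x^2 - (10/3)x, which vanishes at x = -5/3 and x = 0.
Compare values at every candidate in [-4, 1]: h(-4) = 18,  h(-5/3) = 37/81,  h(0) = 2,  h(1) = -1/3.
The minimum over the interval is -1/3, attained at x = 1.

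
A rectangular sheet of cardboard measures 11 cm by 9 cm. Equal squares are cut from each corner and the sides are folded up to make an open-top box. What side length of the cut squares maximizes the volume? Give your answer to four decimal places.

1.6419

With cut size x, the volume is V(x) = x(11 − 2x)(9 − 2x) for 0 < x < 4.5.
V'(x) = 12x^2 − 80x + 99. Setting V'(x) = 0 gives x ≈ 1.6419 (the root in (0, 4.5)).
V''(x) = 24x − 80 is negative there, so this is the maximum; V ≈ 72.4198.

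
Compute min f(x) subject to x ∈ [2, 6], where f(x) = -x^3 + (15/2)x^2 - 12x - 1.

Differentiating, f'(x) = -3x^2 + 15x - 12; whose only zero in [2, 6] is x = 4.
Evaluating at the critical points and endpoints: f(2) = -3; f(4) = 7; f(6) = -19.
The minimum over the interval is -19, attained at x = 6.

-19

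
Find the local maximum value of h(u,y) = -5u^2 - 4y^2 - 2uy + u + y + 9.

∂h/∂u = -10u - 2y + 1 = 0 and ∂h/∂y = -2u - 8y + 1 = 0, so (u, y) = (3/38, 2/19).
The Hessian has h_{uu} = -10, h_{yy} = -8, h_{uy} = -2, giving D = 76 > 0 with h_{uu} < 0, so the point is a local maximum.
h(3/38, 2/19) = 691/76.

691/76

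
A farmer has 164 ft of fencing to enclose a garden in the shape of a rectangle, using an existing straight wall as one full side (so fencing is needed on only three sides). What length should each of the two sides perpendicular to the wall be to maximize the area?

41

Let the sides perpendicular to the wall have length x and the parallel side y, so 2x + y = 164 and the area is A = xy = x(164 − 2x).
A'(x) = 164 − 4x = 0 gives x = 41, and A''(x) = −4 < 0 confirms a maximum.
Then y = 164 − 2·41 = 82 and A = 3362.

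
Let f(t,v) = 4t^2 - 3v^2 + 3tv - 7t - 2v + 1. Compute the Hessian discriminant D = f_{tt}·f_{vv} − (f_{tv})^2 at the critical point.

-57

∂f/∂t = 8t + 3v - 7 = 0 and ∂f/∂v = 3t - 6v - 2 = 0, so (t, v) = (16/19, 5/57).
The Hessian has f_{tt} = 8, f_{vv} = -6, f_{tv} = 3, giving D = -57 < 0, so the point is a saddle point.
D = (8)·(-6) − (3)^2 = -57.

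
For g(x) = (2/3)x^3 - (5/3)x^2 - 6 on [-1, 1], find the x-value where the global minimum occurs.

g'(x) = 2x^2 - (10/3)x, whose only zero in [-1, 1] is x = 0.
Candidates: g(-1) = -25/3; g(0) = -6; g(1) = -7.
So the minimum is g(-1) = -25/3.

-1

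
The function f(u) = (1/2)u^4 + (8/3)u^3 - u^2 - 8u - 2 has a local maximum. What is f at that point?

f'(u) = 2u^3 + 8u^2 - 2u - 8. Setting f'(u) = 0 gives u ∈ {-4, -1, 1}.
f''(u) = 6u^2 + 16u - 2. f''(-4) = 30 > 0 ⇒ local minimum; f''(-1) = -12 < 0 ⇒ local maximum; f''(1) = 20 > 0 ⇒ local minimum.
So the local maximum value is f(-1) = 17/6.

17/6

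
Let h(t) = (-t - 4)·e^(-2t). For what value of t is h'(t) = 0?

By the product rule, h'(t) = (2t + 7)·e^(-2t). Since e^(-2t) > 0, the only critical point is t = -7/2.
h''(-7/2) has the same sign as 2 > 0, so this is a local minimum.
h(-7/2) = (-1/2)·e^(7) ≈ -548.3166.

-7/2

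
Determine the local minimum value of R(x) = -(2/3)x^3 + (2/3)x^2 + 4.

4

R'(x) = -2x^2 + (4/3)x. Setting R'(x) = 0 gives x ∈ {0, 2/3}.
R''(x) = -4x + 4/3. R''(0) = 4/3 > 0 ⇒ local minimum; R''(2/3) = -4/3 < 0 ⇒ local maximum.
So the local minimum value is R(0) = 4.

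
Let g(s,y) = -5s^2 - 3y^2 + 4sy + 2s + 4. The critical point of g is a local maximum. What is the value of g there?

47/11

∂g/∂s = -10s + 4y + 2 = 0 and ∂g/∂y = 4s - 6y = 0, so (s, y) = (3/11, 2/11).
The Hessian has g_{ss} = -10, g_{yy} = -6, g_{sy} = 4, giving D = 44 > 0 with g_{ss} < 0, so the point is a local maximum.
g(3/11, 2/11) = 47/11.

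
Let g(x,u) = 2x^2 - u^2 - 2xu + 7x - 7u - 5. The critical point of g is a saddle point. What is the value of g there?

-109/12

∂g/∂x = 4x - 2u + 7 = 0 and ∂g/∂u = -2x - 2u - 7 = 0, so (x, u) = (-7/3, -7/6).
The Hessian has g_{xx} = 4, g_{uu} = -2, g_{xu} = -2, giving D = -12 < 0, so the point is a saddle point.
g(-7/3, -7/6) = -109/12.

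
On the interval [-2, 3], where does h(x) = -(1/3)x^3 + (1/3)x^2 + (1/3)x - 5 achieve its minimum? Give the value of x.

Differentiating, h'(x) = -x^2 + (2/3)x + 1/3; which vanishes at x = -1/3 and x = 1.
Candidates: h(-2) = -5/3,  h(-1/3) = -410/81,  h(1) = -14/3,  h(3) = -10.
The minimum over the interval is -10, attained at x = 3.

3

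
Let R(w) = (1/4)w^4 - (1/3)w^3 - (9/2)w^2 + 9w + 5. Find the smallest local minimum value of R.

-133/4

R'(w) = w^3 - w^2 - 9w + 9 = 0 at w = -3, 1, 3.
R''(w) = 3w^2 - 2w - 9. R''(-3) = 24 > 0 ⇒ local minimum; R''(1) = -8 < 0 ⇒ local maximum; R''(3) = 12 > 0 ⇒ local minimum.
Thus R has its smallest local minimum at w = -3, with value -133/4.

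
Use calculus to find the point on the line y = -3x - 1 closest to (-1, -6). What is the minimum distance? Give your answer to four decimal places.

2.5298

Minimize D(x)^2 = (x + 1)^2 + (-3x + 5)^2.
d/dx[D^2] = 2(x + 1) + 2·(-3)·(-3x + 5) = 0 ⇒ x = 7/5.
Then y = -26/5 and the distance is √(32/5) ≈ 2.5298.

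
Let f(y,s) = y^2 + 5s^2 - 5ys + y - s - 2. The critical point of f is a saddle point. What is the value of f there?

∂f/∂y = 2y - 5s + 1 = 0 and ∂f/∂s = -5y + 10s - 1 = 0, so (y, s) = (1, 3/5).
The Hessian has f_{yy} = 2, f_{ss} = 10, f_{ys} = -5, giving D = -5 < 0, so the point is a saddle point.
f(1, 3/5) = -9/5.

-9/5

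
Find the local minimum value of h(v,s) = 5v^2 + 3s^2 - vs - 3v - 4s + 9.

∂h/∂v = 10v - s - 3 = 0 and ∂h/∂s = -v + 6s - 4 = 0, so (v, s) = (22/59, 43/59).
The Hessian has h_{vv} = 10, h_{ss} = 6, h_{vs} = -1, giving D = 59 > 0 with h_{vv} > 0, so the point is a local minimum.
h(22/59, 43/59) = 412/59.

412/59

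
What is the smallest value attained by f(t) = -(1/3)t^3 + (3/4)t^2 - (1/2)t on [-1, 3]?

-15/4

f'(t) = -t^2 + (3/2)t - 1/2, which vanishes at t = 1/2 and t = 1.
Evaluating at the critical points and endpoints: f(-1) = 19/12, f(1/2) = -5/48, f(1) = -1/12, f(3) = -15/4.
The minimum over the interval is -15/4, attained at t = 3.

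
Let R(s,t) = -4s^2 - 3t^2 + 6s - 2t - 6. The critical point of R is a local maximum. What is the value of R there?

∂R/∂s = -8s + 6 = 0 and ∂R/∂t = -6t - 2 = 0, so (s, t) = (3/4, -1/3).
The Hessian has R_{ss} = -8, R_{tt} = -6, R_{st} = 0, giving D = 48 > 0 with R_{ss} < 0, so the point is a local maximum.
R(3/4, -1/3) = -41/12.

-41/12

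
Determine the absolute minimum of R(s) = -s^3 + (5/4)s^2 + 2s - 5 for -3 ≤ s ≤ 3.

R'(s) = -3s^2 + (5/2)s + 2, which vanishes at s = -1/2 and s = 4/3.
Compare values at every candidate in [-3, 3]: R(-3) = 109/4,  R(-1/2) = -89/16,  R(4/3) = -67/27,  R(3) = -59/4.
Hence the absolute minimum is -59/4 at s = 3.

-59/4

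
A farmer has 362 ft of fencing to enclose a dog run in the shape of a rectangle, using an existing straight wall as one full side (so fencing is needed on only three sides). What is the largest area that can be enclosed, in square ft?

Let the sides perpendicular to the wall have length x and the parallel side y, so 2x + y = 362 and the area is A = xy = x(362 − 2x).
A'(x) = 362 − 4x = 0 gives x = 181/2, and A''(x) = −4 < 0 confirms a maximum.
Then y = 362 − 2·181/2 = 181 and A = 32761/2.

32761/2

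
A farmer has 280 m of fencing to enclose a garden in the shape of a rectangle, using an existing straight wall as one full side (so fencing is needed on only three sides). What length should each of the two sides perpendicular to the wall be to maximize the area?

Let the sides perpendicular to the wall have length x and the parallel side y, so 2x + y = 280 and the area is A = xy = x(280 − 2x).
A'(x) = 280 − 4x = 0 gives x = 70, and A''(x) = −4 < 0 confirms a maximum.
Then y = 280 − 2·70 = 140 and A = 9800.

70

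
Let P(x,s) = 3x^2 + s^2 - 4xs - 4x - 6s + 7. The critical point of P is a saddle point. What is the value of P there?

∂P/∂x = 6x - 4s - 4 = 0 and ∂P/∂s = -4x + 2s - 6 = 0, so (x, s) = (-8, -13).
The Hessian has P_{xx} = 6, P_{ss} = 2, P_{xs} = -4, giving D = -4 < 0, so the point is a saddle point.
P(-8, -13) = 62.

62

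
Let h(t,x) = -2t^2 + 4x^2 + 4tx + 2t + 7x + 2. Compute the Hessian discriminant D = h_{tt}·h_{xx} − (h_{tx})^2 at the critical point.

∂h/∂t = -4t + 4x + 2 = 0 and ∂h/∂x = 4t + 8x + 7 = 0, so (t, x) = (-1/4, -3/4).
The Hessian has h_{tt} = -4, h_{xx} = 8, h_{tx} = 4, giving D = -48 < 0, so the point is a saddle point.
D = (-4)·(8) − (4)^2 = -48.

-48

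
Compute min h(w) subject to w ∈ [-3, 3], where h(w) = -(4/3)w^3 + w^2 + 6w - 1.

-10

h'(w) = -4w^2 + 2w + 6, which vanishes at w = -1 and w = 3/2.
Candidates: h(-3) = 26, h(-1) = -14/3, h(3/2) = 23/4, h(3) = -10.
The minimum over the interval is -10, attained at w = 3.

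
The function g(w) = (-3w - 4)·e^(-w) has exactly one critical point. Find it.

Differentiating with the product rule gives g'(w) = (3w + 1)·e^(-w). Since e^(-w) > 0, the only critical point is w = -1/3.
g''(-1/3) has the same sign as 3 > 0, so this is a local minimum.
g(-1/3) = (-3)·e^(1/3) ≈ -4.1868.

-1/3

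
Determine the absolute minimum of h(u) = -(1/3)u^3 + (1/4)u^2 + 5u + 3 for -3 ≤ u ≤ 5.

-89/12

The derivative is -u^2 + (1/2)u + 5, which vanishes at u = -2 and u = 5/2.
Evaluating at the critical points and endpoints: h(-3) = -3/4,  h(-2) = -10/3,  h(5/2) = 569/48,  h(5) = -89/12.
So the minimum is h(5) = -89/12.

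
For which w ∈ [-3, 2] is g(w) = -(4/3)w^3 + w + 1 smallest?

2

g'(w) = -4w^2 + 1, which vanishes at w = -1/2 and w = 1/2.
Compare values at every candidate in [-3, 2]: g(-3) = 34; g(-1/2) = 2/3; g(1/2) = 4/3; g(2) = -23/3.
Hence the absolute minimum is -23/3 at w = 2.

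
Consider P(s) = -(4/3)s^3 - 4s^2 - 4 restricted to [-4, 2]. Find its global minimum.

P'(s) = -4s^2 - 8s, which vanishes at s = -2 and s = 0.
Candidates: P(-4) = 52/3,  P(-2) = -28/3,  P(0) = -4,  P(2) = -92/3.
The minimum over the interval is -92/3, attained at s = 2.

-92/3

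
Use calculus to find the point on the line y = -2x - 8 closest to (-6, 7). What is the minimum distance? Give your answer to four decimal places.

Minimize D(x)^2 = (x + 6)^2 + (-2x - 15)^2.
d/dx[D^2] = 2(x + 6) + 2·(-2)·(-2x - 15) = 0 ⇒ x = -36/5.
Then y = 32/5 and the distance is √(9/5) ≈ 1.3416.

1.3416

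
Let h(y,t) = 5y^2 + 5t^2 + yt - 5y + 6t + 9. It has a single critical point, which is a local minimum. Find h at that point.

∂h/∂y = 10y + t - 5 = 0 and ∂h/∂t = y + 10t + 6 = 0, so (y, t) = (56/99, -65/99).
The Hessian has h_{yy} = 10, h_{tt} = 10, h_{yt} = 1, giving D = 99 > 0 with h_{yy} > 0, so the point is a local minimum.
h(56/99, -65/99) = 556/99.

556/99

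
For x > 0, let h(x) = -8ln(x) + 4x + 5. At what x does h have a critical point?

2

h'(x) = -8/x + 4 = 0 gives x = 2.
h''(x) = 8/x², which is positive for x > 0, so this is a local minimum.
h(2) = -8·ln(2) + 8 + 5 ≈ 7.4548.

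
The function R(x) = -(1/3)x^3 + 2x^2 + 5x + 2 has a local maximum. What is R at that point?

106/3

R'(x) = -x^2 + 4x + 5 = 0 at x = -1, 5.
Since R''(x) = -2x + 4, we get R''(-1) = 6 > 0 ⇒ local minimum; R''(5) = -6 < 0 ⇒ local maximum.
Thus R has its local maximum at x = 5, with value 106/3.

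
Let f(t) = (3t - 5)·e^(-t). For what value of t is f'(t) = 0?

8/3

By the product rule, f'(t) = (-3t + 8)·e^(-t). Since e^(-t) > 0, the only critical point is t = 8/3.
f''(8/3) has the same sign as -3 < 0, so this is a local maximum.
f(8/3) = (3)·e^(-8/3) ≈ 0.2085.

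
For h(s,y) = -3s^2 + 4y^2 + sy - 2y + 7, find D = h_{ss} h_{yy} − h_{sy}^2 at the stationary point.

∂h/∂s = -6s + y = 0 and ∂h/∂y = s + 8y - 2 = 0, so (s, y) = (2/49, 12/49).
The Hessian has h_{ss} = -6, h_{yy} = 8, h_{sy} = 1, giving D = -49 < 0, so the point is a saddle point.
D = (-6)·(8) − (1)^2 = -49.

-49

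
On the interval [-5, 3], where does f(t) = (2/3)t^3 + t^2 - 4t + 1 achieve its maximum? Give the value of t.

Differentiating, f'(t) = 2t^2 + 2t - 4; which vanishes at t = -2 and t = 1.
Evaluating at the critical points and endpoints: f(-5) = -112/3, f(-2) = 23/3, f(1) = -4/3, f(3) = 16.
The maximum over the interval is 16, attained at t = 3.

3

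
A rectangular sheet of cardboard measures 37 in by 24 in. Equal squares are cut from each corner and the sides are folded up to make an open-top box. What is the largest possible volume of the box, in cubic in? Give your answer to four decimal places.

1894.0627

With cut size x, the volume is V(x) = x(37 − 2x)(24 − 2x) for 0 < x < 12.
V'(x) = 12x^2 − 244x + 888. Setting V'(x) = 0 gives x ≈ 4.7481 (the root in (0, 12)).
V''(x) = 24x − 244 is negative there, so this is the maximum; V ≈ 1894.0627.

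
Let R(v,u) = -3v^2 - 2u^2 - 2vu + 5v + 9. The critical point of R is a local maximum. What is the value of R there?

∂R/∂v = -6v - 2u + 5 = 0 and ∂R/∂u = -2v - 4u = 0, so (v, u) = (1, -1/2).
The Hessian has R_{vv} = -6, R_{uu} = -4, R_{vu} = -2, giving D = 20 > 0 with R_{vv} < 0, so the point is a local maximum.
R(1, -1/2) = 23/2.

23/2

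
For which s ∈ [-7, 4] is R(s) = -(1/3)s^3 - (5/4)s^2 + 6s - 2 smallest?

The derivative is -s^2 - (5/2)s + 6, which vanishes at s = -4 and s = 3/2.
Candidates: R(-7) = 109/12, R(-4) = -74/3, R(3/2) = 49/16, R(4) = -58/3.
So the minimum is R(-4) = -74/3.

-4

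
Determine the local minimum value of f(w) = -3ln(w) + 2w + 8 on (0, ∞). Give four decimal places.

f'(w) = -3/w + 2 = 0 gives w = 3/2.
f''(w) = 3/w², which is positive for w > 0, so this is a local minimum.
f(3/2) = -3·ln(3/2) + 3 + 8 ≈ 9.7836.

9.7836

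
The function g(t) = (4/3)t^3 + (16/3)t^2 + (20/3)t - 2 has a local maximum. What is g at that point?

-362/81

Critical points: g'(t) = 4t^2 + (32/3)t + 20/3 vanishes at t = -5/3, -1.
g''(t) = 8t + 32/3. g''(-5/3) = -8/3 < 0 ⇒ local maximum; g''(-1) = 8/3 > 0 ⇒ local minimum.
Thus g has its local maximum at t = -5/3, with value -362/81.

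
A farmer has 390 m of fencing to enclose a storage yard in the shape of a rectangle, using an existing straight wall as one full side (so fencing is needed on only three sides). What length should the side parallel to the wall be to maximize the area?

Let the sides perpendicular to the wall have length x and the parallel side y, so 2x + y = 390 and the area is A = xy = x(390 − 2x).
A'(x) = 390 − 4x = 0 gives x = 195/2, and A''(x) = −4 < 0 confirms a maximum.
Then y = 390 − 2·195/2 = 195 and A = 38025/2.

195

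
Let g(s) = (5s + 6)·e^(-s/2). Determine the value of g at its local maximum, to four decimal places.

Differentiating with the product rule gives g'(s) = (-(5/2)s + 2)·e^(-s/2). Since e^(-s/2) > 0, the only critical point is s = 4/5.
g''(4/5) has the same sign as -5/2 < 0, so this is a local maximum.
g(4/5) = (10)·e^(-2/5) ≈ 6.7032.

6.7032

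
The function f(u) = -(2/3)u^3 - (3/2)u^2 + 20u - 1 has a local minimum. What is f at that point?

-187/3

f'(u) = -2u^2 - 3u + 20. Setting f'(u) = 0 gives u ∈ {-4, 5/2}.
Second-derivative test with f''(u) = -4u - 3: f''(-4) = 13 > 0 ⇒ local minimum; f''(5/2) = -13 < 0 ⇒ local maximum.
So the local minimum value is f(-4) = -187/3.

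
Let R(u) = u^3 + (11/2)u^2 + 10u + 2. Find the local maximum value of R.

Critical points: R'(u) = 3u^2 + 11u + 10 vanishes at u = -2, -5/3.
R''(u) = 6u + 11. R''(-2) = -1 < 0 ⇒ local maximum; R''(-5/3) = 1 > 0 ⇒ local minimum.
Thus R has its local maximum at u = -2, with value -4.

-4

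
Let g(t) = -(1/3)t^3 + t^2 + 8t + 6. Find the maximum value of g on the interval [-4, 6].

98/3

g'(t) = -t^2 + 2t + 8, which vanishes at t = -2 and t = 4.
Compare values at every candidate in [-4, 6]: g(-4) = 34/3,  g(-2) = -10/3,  g(4) = 98/3,  g(6) = 18.
The maximum over the interval is 98/3, attained at t = 4.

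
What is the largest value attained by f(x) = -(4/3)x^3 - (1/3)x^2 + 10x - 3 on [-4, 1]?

37

Differentiating, f'(x) = -4x^2 - (2/3)x + 10; whose only zero in [-4, 1] is x = -5/3.
Compare values at every candidate in [-4, 1]: f(-4) = 37,  f(-5/3) = -1168/81,  f(1) = 16/3.
So the maximum is f(-4) = 37.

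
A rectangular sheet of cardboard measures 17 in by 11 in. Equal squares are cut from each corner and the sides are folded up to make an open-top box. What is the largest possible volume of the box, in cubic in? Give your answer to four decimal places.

182.9667

With cut size x, the volume is V(x) = x(17 − 2x)(11 − 2x) for 0 < x < 5.5.
V'(x) = 12x^2 − 112x + 187. Setting V'(x) = 0 gives x ≈ 2.1778 (the root in (0, 5.5)).
V''(x) = 24x − 112 is negative there, so this is the maximum; V ≈ 182.9667.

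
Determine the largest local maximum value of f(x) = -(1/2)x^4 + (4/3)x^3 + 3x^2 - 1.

43/2

f'(x) = -2x^3 + 4x^2 + 6x. Setting f'(x) = 0 gives x ∈ {-1, 0, 3}.
Since f''(x) = -6x^2 + 8x + 6, we get f''(-1) = -8 < 0 ⇒ local maximum; f''(0) = 6 > 0 ⇒ local minimum; f''(3) = -24 < 0 ⇒ local maximum.
The largest local maximum is f(3) = 43/2.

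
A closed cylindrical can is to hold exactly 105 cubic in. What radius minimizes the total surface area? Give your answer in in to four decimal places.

With radius r and height h, πr²h = 105 so h = 105/(πr²), and S(r) = 2πr² + 2πrh = 2πr² + 2·105/r.
S'(r) = 4πr − 2·105/r² = 0 ⇒ r³ = 105/(2π), so r ≈ 2.5566 and h = 2r ≈ 5.1133.
S''(r) = 4π + 4·105/r³ > 0, so this is the minimum; S ≈ 123.2085.

2.5566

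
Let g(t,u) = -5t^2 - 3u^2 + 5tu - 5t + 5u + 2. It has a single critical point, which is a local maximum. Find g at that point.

29/7

∂g/∂t = -10t + 5u - 5 = 0 and ∂g/∂u = 5t - 6u + 5 = 0, so (t, u) = (-1/7, 5/7).
The Hessian has g_{tt} = -10, g_{uu} = -6, g_{tu} = 5, giving D = 35 > 0 with g_{tt} < 0, so the point is a local maximum.
g(-1/7, 5/7) = 29/7.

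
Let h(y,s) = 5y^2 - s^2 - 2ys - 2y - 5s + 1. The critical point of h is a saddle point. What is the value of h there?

∂h/∂y = 10y - 2s - 2 = 0 and ∂h/∂s = -2y - 2s - 5 = 0, so (y, s) = (-1/4, -9/4).
The Hessian has h_{yy} = 10, h_{ss} = -2, h_{ys} = -2, giving D = -24 < 0, so the point is a saddle point.
h(-1/4, -9/4) = 55/8.

55/8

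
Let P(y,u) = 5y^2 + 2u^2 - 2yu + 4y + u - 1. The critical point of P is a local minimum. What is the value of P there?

∂P/∂y = 10y - 2u + 4 = 0 and ∂P/∂u = -2y + 4u + 1 = 0, so (y, u) = (-1/2, -1/2).
The Hessian has P_{yy} = 10, P_{uu} = 4, P_{yu} = -2, giving D = 36 > 0 with P_{yy} > 0, so the point is a local minimum.
P(-1/2, -1/2) = -9/4.

-9/4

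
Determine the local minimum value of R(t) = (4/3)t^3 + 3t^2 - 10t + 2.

R'(t) = 4t^2 + 6t - 10. Setting R'(t) = 0 gives t ∈ {-5/2, 1}.
Second-derivative test with R''(t) = 8t + 6: R''(-5/2) = -14 < 0 ⇒ local maximum; R''(1) = 14 > 0 ⇒ local minimum.
So the local minimum value is R(1) = -11/3.

-11/3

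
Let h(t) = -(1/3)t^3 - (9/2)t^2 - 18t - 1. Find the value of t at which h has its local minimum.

-6

h'(t) = -t^2 - 9t - 18 = 0 at t = -6, -3.
Second-derivative test with h''(t) = -2t - 9: h''(-6) = 3 > 0 ⇒ local minimum; h''(-3) = -3 < 0 ⇒ local maximum.
Thus h has its local minimum at t = -6, with value 17.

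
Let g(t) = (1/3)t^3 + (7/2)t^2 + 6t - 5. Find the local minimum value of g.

-47/6

g'(t) = t^2 + 7t + 6 = 0 at t = -6, -1.
Since g''(t) = 2t + 7, we get g''(-6) = -5 < 0 ⇒ local maximum; g''(-1) = 5 > 0 ⇒ local minimum.
The local minimum is g(-1) = -47/6.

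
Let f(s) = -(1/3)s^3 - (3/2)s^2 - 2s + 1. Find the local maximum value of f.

f'(s) = -s^2 - 3s - 2 = 0 at s = -2, -1.
Second-derivative test with f''(s) = -2s - 3: f''(-2) = 1 > 0 ⇒ local minimum; f''(-1) = -1 < 0 ⇒ local maximum.
The local maximum is f(-1) = 11/6.

11/6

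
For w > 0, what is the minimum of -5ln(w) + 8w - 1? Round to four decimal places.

h'(w) = -5/w + 8 = 0 gives w = 5/8.
h''(w) = 5/w², which is positive for w > 0, so this is a local minimum.
h(5/8) = -5·ln(5/8) + 5 - 1 ≈ 6.3500.

6.3500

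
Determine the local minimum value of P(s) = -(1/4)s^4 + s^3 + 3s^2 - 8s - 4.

P'(s) = -s^3 + 3s^2 + 6s - 8 = 0 at s = -2, 1, 4.
Since P''(s) = -3s^2 + 6s + 6, we get P''(-2) = -18 < 0 ⇒ local maximum; P''(1) = 9 > 0 ⇒ local minimum; P''(4) = -18 < 0 ⇒ local maximum.
Thus P has its local minimum at s = 1, with value -33/4.

-33/4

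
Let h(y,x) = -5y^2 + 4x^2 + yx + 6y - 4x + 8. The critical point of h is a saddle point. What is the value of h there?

∂h/∂y = -10y + x + 6 = 0 and ∂h/∂x = y + 8x - 4 = 0, so (y, x) = (52/81, 34/81).
The Hessian has h_{yy} = -10, h_{xx} = 8, h_{yx} = 1, giving D = -81 < 0, so the point is a saddle point.
h(52/81, 34/81) = 736/81.

736/81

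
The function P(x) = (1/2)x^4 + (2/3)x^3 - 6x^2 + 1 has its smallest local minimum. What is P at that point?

Critical points: P'(x) = 2x^3 + 2x^2 - 12x vanishes at x = -3, 0, 2.
P''(x) = 6x^2 + 4x - 12. P''(-3) = 30 > 0 ⇒ local minimum; P''(0) = -12 < 0 ⇒ local maximum; P''(2) = 20 > 0 ⇒ local minimum.
Thus P has its smallest local minimum at x = -3, with value -61/2.

-61/2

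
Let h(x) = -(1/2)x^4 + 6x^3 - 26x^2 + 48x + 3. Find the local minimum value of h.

Critical points: h'(x) = -2x^3 + 18x^2 - 52x + 48 vanishes at x = 2, 3, 4.
Since h''(x) = -6x^2 + 36x - 52, we get h''(2) = -4 < 0 ⇒ local maximum; h''(3) = 2 > 0 ⇒ local minimum; h''(4) = -4 < 0 ⇒ local maximum.
Thus h has its local minimum at x = 3, with value 69/2.

69/2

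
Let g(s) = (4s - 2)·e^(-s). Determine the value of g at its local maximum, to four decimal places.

Differentiating with the product rule gives g'(s) = (-4s + 6)·e^(-s). Since e^(-s) > 0, the only critical point is s = 3/2.
g''(3/2) has the same sign as -4 < 0, so this is a local maximum.
g(3/2) = (4)·e^(-3/2) ≈ 0.8925.

0.8925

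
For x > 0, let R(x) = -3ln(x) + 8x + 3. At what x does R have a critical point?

R'(x) = -3/x + 8 = 0 gives x = 3/8.
R''(x) = 3/x², which is positive for x > 0, so this is a local minimum.
R(3/8) = -3·ln(3/8) + 3 + 3 ≈ 8.9425.

3/8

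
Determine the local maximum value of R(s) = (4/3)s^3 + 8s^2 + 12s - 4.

R'(s) = 4s^2 + 16s + 12. Setting R'(s) = 0 gives s ∈ {-3, -1}.
Since R''(s) = 8s + 16, we get R''(-3) = -8 < 0 ⇒ local maximum; R''(-1) = 8 > 0 ⇒ local minimum.
Thus R has its local maximum at s = -3, with value -4.

-4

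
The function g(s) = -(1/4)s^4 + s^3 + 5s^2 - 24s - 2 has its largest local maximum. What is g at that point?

g'(s) = -s^3 + 3s^2 + 10s - 24. Setting g'(s) = 0 gives s ∈ {-3, 2, 4}.
Second-derivative test with g''(s) = -3s^2 + 6s + 10: g''(-3) = -35 < 0 ⇒ local maximum; g''(2) = 10 > 0 ⇒ local minimum; g''(4) = -14 < 0 ⇒ local maximum.
Thus g has its largest local maximum at s = -3, with value 271/4.

271/4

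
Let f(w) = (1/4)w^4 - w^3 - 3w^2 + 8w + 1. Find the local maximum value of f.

21/4

f'(w) = w^3 - 3w^2 - 6w + 8 = 0 at w = -2, 1, 4.
f''(w) = 3w^2 - 6w - 6. f''(-2) = 18 > 0 ⇒ local minimum; f''(1) = -9 < 0 ⇒ local maximum; f''(4) = 18 > 0 ⇒ local minimum.
Thus f has its local maximum at w = 1, with value 21/4.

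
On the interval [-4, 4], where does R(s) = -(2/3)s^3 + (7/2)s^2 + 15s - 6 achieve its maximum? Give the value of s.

4

Differentiating, R'(s) = -2s^2 + 7s + 15; whose only zero in [-4, 4] is s = -3/2.
Candidates: R(-4) = 98/3, R(-3/2) = -147/8, R(4) = 202/3.
The maximum over the interval is 202/3, attained at s = 4.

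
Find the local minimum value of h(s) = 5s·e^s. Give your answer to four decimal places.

-1.8394

h'(s) = 5·e^s + (5s)·1·e^s = (5s + 5)·e^s. Since e^s > 0, the only critical point is s = -1.
h''(-1) has the same sign as 5 > 0, so this is a local minimum.
h(-1) = (-5)·e^(-1) ≈ -1.8394.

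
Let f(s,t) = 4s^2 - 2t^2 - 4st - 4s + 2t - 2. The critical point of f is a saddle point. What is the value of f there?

-3

∂f/∂s = 8s - 4t - 4 = 0 and ∂f/∂t = -4s - 4t + 2 = 0, so (s, t) = (1/2, 0).
The Hessian has f_{ss} = 8, f_{tt} = -4, f_{st} = -4, giving D = -48 < 0, so the point is a saddle point.
f(1/2, 0) = -3.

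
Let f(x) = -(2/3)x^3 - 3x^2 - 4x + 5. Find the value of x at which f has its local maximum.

Critical points: f'(x) = -2x^2 - 6x - 4 vanishes at x = -2, -1.
Since f''(x) = -4x - 6, we get f''(-2) = 2 > 0 ⇒ local minimum; f''(-1) = -2 < 0 ⇒ local maximum.
So the local maximum value is f(-1) = 20/3.

-1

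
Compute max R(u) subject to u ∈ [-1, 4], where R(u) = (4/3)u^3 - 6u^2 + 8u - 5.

Differentiating, R'(u) = 4u^2 - 12u + 8; which vanishes at u = 1 and u = 2.
Compare values at every candidate in [-1, 4]: R(-1) = -61/3; R(1) = -5/3; R(2) = -7/3; R(4) = 49/3.
So the maximum is R(4) = 49/3.

49/3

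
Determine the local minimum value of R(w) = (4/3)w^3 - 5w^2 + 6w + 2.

Critical points: R'(w) = 4w^2 - 10w + 6 vanishes at w = 1, 3/2.
Second-derivative test with R''(w) = 8w - 10: R''(1) = -2 < 0 ⇒ local maximum; R''(3/2) = 2 > 0 ⇒ local minimum.
The local minimum is R(3/2) = 17/4.

17/4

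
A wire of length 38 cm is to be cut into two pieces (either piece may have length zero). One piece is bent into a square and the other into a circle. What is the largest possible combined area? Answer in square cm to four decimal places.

114.9099

Let x be the length used for the square. Square side x/4; circle radius (38−x)/(2π).
A(x) = (x/4)² + π·((38−x)/(2π))² = x²/16 + (38−x)²/(4π) for 0 ≤ x ≤ 38. A'(x) = x/8 − (38−x)/(2π) = 0 gives x = 4·38/(π+4) ≈ 21.2838.
A'' > 0, so the interior critical point is a minimum; the maximum is at an endpoint. A(0) = 114.9099 and A(38) = 90.2500, so the largest area is 114.9099.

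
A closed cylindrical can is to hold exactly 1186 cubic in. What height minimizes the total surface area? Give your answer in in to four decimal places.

With radius r and height h, πr²h = 1186 so h = 1186/(πr²), and S(r) = 2πr² + 2πrh = 2πr² + 2·1186/r.
S'(r) = 4πr − 2·1186/r² = 0 ⇒ r³ = 1186/(2π), so r ≈ 5.7363 and h = 2r ≈ 11.4727.
S''(r) = 4π + 4·1186/r³ > 0, so this is the minimum; S ≈ 620.2560.

11.4727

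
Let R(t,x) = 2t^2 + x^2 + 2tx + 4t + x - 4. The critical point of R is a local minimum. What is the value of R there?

∂R/∂t = 4t + 2x + 4 = 0 and ∂R/∂x = 2t + 2x + 1 = 0, so (t, x) = (-3/2, 1).
The Hessian has R_{tt} = 4, R_{xx} = 2, R_{tx} = 2, giving D = 4 > 0 with R_{tt} > 0, so the point is a local minimum.
R(-3/2, 1) = -13/2.

-13/2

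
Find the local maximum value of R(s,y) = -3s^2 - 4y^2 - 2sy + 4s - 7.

-61/11

∂R/∂s = -6s - 2y + 4 = 0 and ∂R/∂y = -2s - 8y = 0, so (s, y) = (8/11, -2/11).
The Hessian has R_{ss} = -6, R_{yy} = -8, R_{sy} = -2, giving D = 44 > 0 with R_{ss} < 0, so the point is a local maximum.
R(8/11, -2/11) = -61/11.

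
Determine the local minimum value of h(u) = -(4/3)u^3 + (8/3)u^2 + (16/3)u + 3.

83/81

h'(u) = -4u^2 + (16/3)u + 16/3 = 0 at u = -2/3, 2.
h''(u) = -8u + 16/3. h''(-2/3) = 32/3 > 0 ⇒ local minimum; h''(2) = -32/3 < 0 ⇒ local maximum.
So the local minimum value is h(-2/3) = 83/81.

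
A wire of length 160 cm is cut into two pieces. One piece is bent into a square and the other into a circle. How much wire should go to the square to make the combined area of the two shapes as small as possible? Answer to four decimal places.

Let x be the length used for the square. Square side x/4; circle radius (160−x)/(2π).
A(x) = (x/4)² + π·((160−x)/(2π))² = x²/16 + (160−x)²/(4π) for 0 ≤ x ≤ 160. A'(x) = x/8 − (160−x)/(2π) = 0 gives x = 4·160/(π+4) ≈ 89.6159.
A'' = 1/8 + 1/(2π) > 0, so this gives the minimum combined area; x ≈ 89.6159 cm to the square.

89.6159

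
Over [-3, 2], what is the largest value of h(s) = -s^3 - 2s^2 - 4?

5

The derivative is -3s^2 - 4s, which vanishes at s = -4/3 and s = 0.
Compare values at every candidate in [-3, 2]: h(-3) = 5,  h(-4/3) = -140/27,  h(0) = -4,  h(2) = -20.
The maximum over the interval is 5, attained at s = -3.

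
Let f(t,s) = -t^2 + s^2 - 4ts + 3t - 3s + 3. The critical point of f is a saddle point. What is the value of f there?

6/5

∂f/∂t = -2t - 4s + 3 = 0 and ∂f/∂s = -4t + 2s - 3 = 0, so (t, s) = (-3/10, 9/10).
The Hessian has f_{tt} = -2, f_{ss} = 2, f_{ts} = -4, giving D = -20 < 0, so the point is a saddle point.
f(-3/10, 9/10) = 6/5.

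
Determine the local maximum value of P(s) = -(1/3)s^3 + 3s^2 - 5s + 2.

31/3

Critical points: P'(s) = -s^2 + 6s - 5 vanishes at s = 1, 5.
Second-derivative test with P''(s) = -2s + 6: P''(1) = 4 > 0 ⇒ local minimum; P''(5) = -4 < 0 ⇒ local maximum.
So the local maximum value is P(5) = 31/3.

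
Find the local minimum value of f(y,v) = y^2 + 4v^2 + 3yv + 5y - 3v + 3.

-19

∂f/∂y = 2y + 3v + 5 = 0 and ∂f/∂v = 3y + 8v - 3 = 0, so (y, v) = (-7, 3).
The Hessian has f_{yy} = 2, f_{vv} = 8, f_{yv} = 3, giving D = 7 > 0 with f_{yy} > 0, so the point is a local minimum.
f(-7, 3) = -19.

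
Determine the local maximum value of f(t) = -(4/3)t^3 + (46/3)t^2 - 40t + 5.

f'(t) = -4t^2 + (92/3)t - 40. Setting f'(t) = 0 gives t ∈ {5/3, 6}.
Since f''(t) = -8t + 92/3, we get f''(5/3) = 52/3 > 0 ⇒ local minimum; f''(6) = -52/3 < 0 ⇒ local maximum.
So the local maximum value is f(6) = 29.

29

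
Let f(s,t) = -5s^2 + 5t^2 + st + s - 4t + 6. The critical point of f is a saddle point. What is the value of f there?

535/101

∂f/∂s = -10s + t + 1 = 0 and ∂f/∂t = s + 10t - 4 = 0, so (s, t) = (14/101, 39/101).
The Hessian has f_{ss} = -10, f_{tt} = 10, f_{st} = 1, giving D = -101 < 0, so the point is a saddle point.
f(14/101, 39/101) = 535/101.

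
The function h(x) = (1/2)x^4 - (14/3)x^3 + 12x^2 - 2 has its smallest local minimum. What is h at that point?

h'(x) = 2x^3 - 14x^2 + 24x = 0 at x = 0, 3, 4.
Second-derivative test with h''(x) = 6x^2 - 28x + 24: h''(0) = 24 > 0 ⇒ local minimum; h''(3) = -6 < 0 ⇒ local maximum; h''(4) = 8 > 0 ⇒ local minimum.
The smallest local minimum is h(0) = -2.

-2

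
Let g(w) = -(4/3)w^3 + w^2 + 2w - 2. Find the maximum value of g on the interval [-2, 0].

g'(w) = -4w^2 + 2w + 2, whose only zero in [-2, 0] is w = -1/2.
Compare values at every candidate in [-2, 0]: g(-2) = 26/3, g(-1/2) = -31/12, g(0) = -2.
Hence the absolute maximum is 26/3 at w = -2.

26/3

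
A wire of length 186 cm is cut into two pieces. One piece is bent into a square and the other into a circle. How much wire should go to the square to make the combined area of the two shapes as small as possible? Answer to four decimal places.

Let x be the length used for the square. Square side x/4; circle radius (186−x)/(2π).
A(x) = (x/4)² + π·((186−x)/(2π))² = x²/16 + (186−x)²/(4π) for 0 ≤ x ≤ 186. A'(x) = x/8 − (186−x)/(2π) = 0 gives x = 4·186/(π+4) ≈ 104.1784.
A'' = 1/8 + 1/(2π) > 0, so this gives the minimum combined area; x ≈ 104.1784 cm to the square.

104.1784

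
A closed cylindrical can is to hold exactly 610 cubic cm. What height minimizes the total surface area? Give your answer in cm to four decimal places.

9.1921

With radius r and height h, πr²h = 610 so h = 610/(πr²), and S(r) = 2πr² + 2πrh = 2πr² + 2·610/r.
S'(r) = 4πr − 2·610/r² = 0 ⇒ r³ = 610/(2π), so r ≈ 4.5960 and h = 2r ≈ 9.1921.
S''(r) = 4π + 4·610/r³ > 0, so this is the minimum; S ≈ 398.1693.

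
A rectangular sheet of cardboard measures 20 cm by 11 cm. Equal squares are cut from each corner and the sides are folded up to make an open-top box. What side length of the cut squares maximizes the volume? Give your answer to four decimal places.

With cut size x, the volume is V(x) = x(20 − 2x)(11 − 2x) for 0 < x < 5.5.
V'(x) = 12x^2 − 124x + 220. Setting V'(x) = 0 gives x ≈ 2.2751 (the root in (0, 5.5)).
V''(x) = 24x − 124 is negative there, so this is the maximum; V ≈ 226.7094.

2.2751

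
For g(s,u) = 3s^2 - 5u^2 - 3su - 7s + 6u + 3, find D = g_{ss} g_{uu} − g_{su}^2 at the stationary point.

-69

∂g/∂s = 6s - 3u - 7 = 0 and ∂g/∂u = -3s - 10u + 6 = 0, so (s, u) = (88/69, 5/23).
The Hessian has g_{ss} = 6, g_{uu} = -10, g_{su} = -3, giving D = -69 < 0, so the point is a saddle point.
D = (6)·(-10) − (-3)^2 = -69.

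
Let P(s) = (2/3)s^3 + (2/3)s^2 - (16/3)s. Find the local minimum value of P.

P'(s) = 2s^2 + (4/3)s - 16/3 = 0 at s = -2, 4/3.
P''(s) = 4s + 4/3. P''(-2) = -20/3 < 0 ⇒ local maximum; P''(4/3) = 20/3 > 0 ⇒ local minimum.
So the local minimum value is P(4/3) = -352/81.

-352/81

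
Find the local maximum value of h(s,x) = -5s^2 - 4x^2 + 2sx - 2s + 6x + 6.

∂h/∂s = -10s + 2x - 2 = 0 and ∂h/∂x = 2s - 8x + 6 = 0, so (s, x) = (-1/19, 14/19).
The Hessian has h_{ss} = -10, h_{xx} = -8, h_{sx} = 2, giving D = 76 > 0 with h_{ss} < 0, so the point is a local maximum.
h(-1/19, 14/19) = 157/19.

157/19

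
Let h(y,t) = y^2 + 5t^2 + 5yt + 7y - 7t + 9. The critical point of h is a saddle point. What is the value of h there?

∂h/∂y = 2y + 5t + 7 = 0 and ∂h/∂t = 5y + 10t - 7 = 0, so (y, t) = (21, -49/5).
The Hessian has h_{yy} = 2, h_{tt} = 10, h_{yt} = 5, giving D = -5 < 0, so the point is a saddle point.
h(21, -49/5) = 584/5.

584/5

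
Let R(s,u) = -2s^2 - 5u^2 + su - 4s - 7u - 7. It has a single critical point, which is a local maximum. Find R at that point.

-67/39

∂R/∂s = -4s + u - 4 = 0 and ∂R/∂u = s - 10u - 7 = 0, so (s, u) = (-47/39, -32/39).
The Hessian has R_{ss} = -4, R_{uu} = -10, R_{su} = 1, giving D = 39 > 0 with R_{ss} < 0, so the point is a local maximum.
R(-47/39, -32/39) = -67/39.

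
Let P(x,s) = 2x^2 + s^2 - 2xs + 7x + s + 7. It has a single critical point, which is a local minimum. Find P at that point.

-37/4

∂P/∂x = 4x - 2s + 7 = 0 and ∂P/∂s = -2x + 2s + 1 = 0, so (x, s) = (-4, -9/2).
The Hessian has P_{xx} = 4, P_{ss} = 2, P_{xs} = -2, giving D = 4 > 0 with P_{xx} > 0, so the point is a local minimum.
P(-4, -9/2) = -37/4.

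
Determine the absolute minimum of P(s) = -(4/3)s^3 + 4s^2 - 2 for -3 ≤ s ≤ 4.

Differentiating, P'(s) = -4s^2 + 8s; which vanishes at s = 0 and s = 2.
Evaluating at the critical points and endpoints: P(-3) = 70,  P(0) = -2,  P(2) = 10/3,  P(4) = -70/3.
So the minimum is P(4) = -70/3.

-70/3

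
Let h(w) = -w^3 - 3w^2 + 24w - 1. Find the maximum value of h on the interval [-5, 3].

The derivative is -3w^2 - 6w + 24, which vanishes at w = -4 and w = 2.
Candidates: h(-5) = -71,  h(-4) = -81,  h(2) = 27,  h(3) = 17.
Hence the absolute maximum is 27 at w = 2.

27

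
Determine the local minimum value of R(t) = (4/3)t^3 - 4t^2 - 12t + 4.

R'(t) = 4t^2 - 8t - 12 = 0 at t = -1, 3.
R''(t) = 8t - 8. R''(-1) = -16 < 0 ⇒ local maximum; R''(3) = 16 > 0 ⇒ local minimum.
The local minimum is R(3) = -32.

-32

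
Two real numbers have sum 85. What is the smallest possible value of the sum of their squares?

7225/2

With a + b = 85, a^2 + b^2 = a^2 + (85 − a)^2.
The derivative 2a − 2(85 − a) = 4a − 170 vanishes at a = 85/2; second derivative 4 > 0, a minimum.
The minimum is 2·(85/2)^2 = 7225/2.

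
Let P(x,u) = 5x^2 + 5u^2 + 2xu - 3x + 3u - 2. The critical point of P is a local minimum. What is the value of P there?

∂P/∂x = 10x + 2u - 3 = 0 and ∂P/∂u = 2x + 10u + 3 = 0, so (x, u) = (3/8, -3/8).
The Hessian has P_{xx} = 10, P_{uu} = 10, P_{xu} = 2, giving D = 96 > 0 with P_{xx} > 0, so the point is a local minimum.
P(3/8, -3/8) = -25/8.

-25/8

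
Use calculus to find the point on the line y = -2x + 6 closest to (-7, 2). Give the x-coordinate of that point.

1/5

Minimize D(x)^2 = (x + 7)^2 + (-2x + 4)^2.
d/dx[D^2] = 2(x + 7) + 2·(-2)·(-2x + 4) = 0 ⇒ x = 1/5.
Then y = 28/5 and the distance is √(324/5) ≈ 8.0498.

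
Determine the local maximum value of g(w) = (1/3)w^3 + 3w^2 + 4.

g'(w) = w^2 + 6w = 0 at w = -6, 0.
Since g''(w) = 2w + 6, we get g''(-6) = -6 < 0 ⇒ local maximum; g''(0) = 6 > 0 ⇒ local minimum.
The local maximum is g(-6) = 40.

40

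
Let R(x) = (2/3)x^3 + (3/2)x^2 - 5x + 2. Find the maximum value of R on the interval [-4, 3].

Differentiating, R'(x) = 2x^2 + 3x - 5; which vanishes at x = -5/2 and x = 1.
Candidates: R(-4) = 10/3,  R(-5/2) = 323/24,  R(1) = -5/6,  R(3) = 37/2.
So the maximum is R(3) = 37/2.

37/2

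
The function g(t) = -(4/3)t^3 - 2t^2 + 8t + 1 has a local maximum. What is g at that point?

g'(t) = -4t^2 - 4t + 8 = 0 at t = -2, 1.
Since g''(t) = -8t - 4, we get g''(-2) = 12 > 0 ⇒ local minimum; g''(1) = -12 < 0 ⇒ local maximum.
The local maximum is g(1) = 17/3.

17/3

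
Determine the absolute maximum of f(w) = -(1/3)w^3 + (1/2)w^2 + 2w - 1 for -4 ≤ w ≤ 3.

f'(w) = -w^2 + w + 2, which vanishes at w = -1 and w = 2.
Compare values at every candidate in [-4, 3]: f(-4) = 61/3; f(-1) = -13/6; f(2) = 7/3; f(3) = 1/2.
So the maximum is f(-4) = 61/3.

61/3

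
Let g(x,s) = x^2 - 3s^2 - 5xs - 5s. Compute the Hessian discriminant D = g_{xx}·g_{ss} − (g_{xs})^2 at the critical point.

∂g/∂x = 2x - 5s = 0 and ∂g/∂s = -5x - 6s - 5 = 0, so (x, s) = (-25/37, -10/37).
The Hessian has g_{xx} = 2, g_{ss} = -6, g_{xs} = -5, giving D = -37 < 0, so the point is a saddle point.
D = (2)·(-6) − (-5)^2 = -37.

-37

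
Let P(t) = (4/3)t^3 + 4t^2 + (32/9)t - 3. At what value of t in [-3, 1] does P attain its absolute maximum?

1

The derivative is 4t^2 + 8t + 32/9, which vanishes at t = -4/3 and t = -2/3.
Evaluating at the critical points and endpoints: P(-3) = -41/3, P(-4/3) = -307/81, P(-2/3) = -323/81, P(1) = 53/9.
So the maximum is P(1) = 53/9.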